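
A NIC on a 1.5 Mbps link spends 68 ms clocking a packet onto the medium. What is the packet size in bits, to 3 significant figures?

102000 bits

L = R × t_tx = 1500000 b/s × 0.068 s = 102000 bits.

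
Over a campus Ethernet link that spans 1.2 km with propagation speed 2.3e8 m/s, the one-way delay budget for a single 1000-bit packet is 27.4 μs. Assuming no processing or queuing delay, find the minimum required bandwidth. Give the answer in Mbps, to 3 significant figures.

45.1 Mbps

Propagation delay = 1200 / 2.3e+08 = 5.21739 μs.
Transmission budget = 27.4 − 5.21739 = 22.1826 μs.
R ≥ L / t_tx = 1000 bits / 2.21826e-05 s = 45.1 Mbps.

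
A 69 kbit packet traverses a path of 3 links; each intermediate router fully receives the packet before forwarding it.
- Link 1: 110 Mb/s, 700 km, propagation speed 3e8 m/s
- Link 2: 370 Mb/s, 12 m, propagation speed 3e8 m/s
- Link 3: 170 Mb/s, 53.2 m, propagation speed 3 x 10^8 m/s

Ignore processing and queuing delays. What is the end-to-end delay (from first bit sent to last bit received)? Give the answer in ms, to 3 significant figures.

3.55 ms

L = 69000 bits.
Transmission delays (L/R per hop): 0.627273, 0.186486, 0.405882 ms; sum = 1.21964 ms.
Propagation delays (d/s per hop): 2.33333, 4e-05, 0.000177333 ms; sum = 2.33355 ms.
End-to-end = 3.55 ms.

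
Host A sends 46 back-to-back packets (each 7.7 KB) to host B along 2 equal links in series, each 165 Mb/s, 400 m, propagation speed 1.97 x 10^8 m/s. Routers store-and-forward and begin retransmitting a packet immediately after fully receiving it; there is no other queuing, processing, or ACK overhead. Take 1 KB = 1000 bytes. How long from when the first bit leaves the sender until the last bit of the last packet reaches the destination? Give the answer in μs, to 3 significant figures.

Per-hop transmission t_tx = L/R = 61600/165000000 = 373.333 μs.
Per-hop propagation t_prop = 400/197000000 = 2.03046 μs.
Pipeline fill: first packet needs 2·t_tx to clear all hops; remaining 45 packets each add one t_tx.
Total = (2+46-1)·t_tx + 2·t_prop = 47·373.333 + 2·2.03046 = 17600 μs.

17600 μs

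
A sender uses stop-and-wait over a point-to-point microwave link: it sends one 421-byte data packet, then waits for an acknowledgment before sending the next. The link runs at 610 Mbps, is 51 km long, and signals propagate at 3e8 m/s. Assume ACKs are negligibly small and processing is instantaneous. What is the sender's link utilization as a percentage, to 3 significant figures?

1.60 %

t_tx = L/R = 3368/610000000 = 5.52131e-06 s.
t_prop = 51000/300000000 = 0.00017 s; RTT = 0.00034 s.
Cycle = t_tx + RTT = 0.000345521 s.
Utilization = t_tx / cycle = 5.52131e-06/0.000345521 = 1.60 %.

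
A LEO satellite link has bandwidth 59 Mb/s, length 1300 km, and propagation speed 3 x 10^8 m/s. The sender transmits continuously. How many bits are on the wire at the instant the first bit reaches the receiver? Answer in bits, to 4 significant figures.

Propagation delay = 1300000 / 300000000 = 0.00433333 s.
BDP = R × t_prop = 59000000 × 0.00433333 = 255667 bits.

255700 bits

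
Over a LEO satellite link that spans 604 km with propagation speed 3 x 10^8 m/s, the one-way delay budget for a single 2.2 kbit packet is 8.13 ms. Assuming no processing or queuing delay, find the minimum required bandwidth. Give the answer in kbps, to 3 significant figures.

Propagation delay = 604000 / 300000000 = 2.01333 ms.
Transmission budget = 8.13 − 2.01333 = 6.11667 ms.
R ≥ L / t_tx = 2200 bits / 0.00611667 s = 360 kbps.

360 kbps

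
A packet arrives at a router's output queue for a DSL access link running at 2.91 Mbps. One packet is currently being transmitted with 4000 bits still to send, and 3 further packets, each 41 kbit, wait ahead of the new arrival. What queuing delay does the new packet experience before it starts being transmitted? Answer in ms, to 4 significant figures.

43.64 ms

Each queued packet: L/R = 41000/2910000 = 14.0893 ms.
3 queued → 42.268 ms.
Plus remaining 4000 bits of current packet: 1.37457 ms.
Queuing delay = 43.64 ms.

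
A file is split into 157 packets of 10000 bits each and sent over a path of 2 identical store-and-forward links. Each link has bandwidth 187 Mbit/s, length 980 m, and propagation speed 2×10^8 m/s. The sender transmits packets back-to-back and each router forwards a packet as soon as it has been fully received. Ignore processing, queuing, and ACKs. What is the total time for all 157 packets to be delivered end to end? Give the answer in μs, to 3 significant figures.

Per-hop transmission t_tx = L/R = 10000/187000000 = 53.4759 μs.
Per-hop propagation t_prop = 980/200000000 = 4.9 μs.
Pipeline fill: first packet needs 2·t_tx to clear all hops; remaining 156 packets each add one t_tx.
Total = (2+157-1)·t_tx + 2·t_prop = 158·53.4759 + 2·4.9 = 8460 μs.

8460 μs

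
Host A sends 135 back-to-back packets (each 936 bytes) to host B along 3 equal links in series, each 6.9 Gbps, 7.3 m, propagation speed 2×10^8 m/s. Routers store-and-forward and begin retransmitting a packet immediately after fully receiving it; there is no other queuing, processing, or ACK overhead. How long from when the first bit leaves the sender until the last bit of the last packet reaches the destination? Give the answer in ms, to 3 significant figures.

0.149 ms

Per-hop transmission t_tx = L/R = 7488/6900000000 = 0.00108522 ms.
Per-hop propagation t_prop = 7.3/200000000 = 3.65e-05 ms.
Pipeline fill: first packet needs 3·t_tx to clear all hops; remaining 134 packets each add one t_tx.
Total = (3+135-1)·t_tx + 3·t_prop = 137·0.00108522 + 3·3.65e-05 = 0.149 ms.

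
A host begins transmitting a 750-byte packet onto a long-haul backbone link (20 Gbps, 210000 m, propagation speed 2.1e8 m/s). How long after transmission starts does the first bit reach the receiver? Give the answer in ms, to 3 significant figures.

1.00 ms

First bit experiences only propagation delay: d/s = 210000/210000000 = 1.00 ms.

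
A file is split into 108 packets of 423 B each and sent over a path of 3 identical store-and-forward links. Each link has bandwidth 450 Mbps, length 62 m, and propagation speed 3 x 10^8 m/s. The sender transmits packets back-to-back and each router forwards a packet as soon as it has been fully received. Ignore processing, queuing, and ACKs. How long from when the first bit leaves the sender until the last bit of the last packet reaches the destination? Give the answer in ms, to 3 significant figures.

Per-hop transmission t_tx = L/R = 3384/450000000 = 0.00752 ms.
Per-hop propagation t_prop = 62/300000000 = 0.000206667 ms.
Pipeline fill: first packet needs 3·t_tx to clear all hops; remaining 107 packets each add one t_tx.
Total = (3+108-1)·t_tx + 3·t_prop = 110·0.00752 + 3·0.000206667 = 0.828 ms.

0.828 ms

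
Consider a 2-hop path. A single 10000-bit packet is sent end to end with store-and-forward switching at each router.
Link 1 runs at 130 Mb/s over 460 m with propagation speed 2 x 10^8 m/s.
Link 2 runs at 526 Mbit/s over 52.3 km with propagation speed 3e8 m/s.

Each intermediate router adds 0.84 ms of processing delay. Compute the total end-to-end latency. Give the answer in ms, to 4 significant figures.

Transmission delays (L/R per hop): 0.0769231, 0.0190114 ms; sum = 0.0959345 ms.
Propagation delays (d/s per hop): 0.0023, 0.174333 ms; sum = 0.176633 ms.
Processing at 1 router(s): 1 × 0.84 ms = 0.84 ms.
End-to-end = 1.113 ms.

1.113 ms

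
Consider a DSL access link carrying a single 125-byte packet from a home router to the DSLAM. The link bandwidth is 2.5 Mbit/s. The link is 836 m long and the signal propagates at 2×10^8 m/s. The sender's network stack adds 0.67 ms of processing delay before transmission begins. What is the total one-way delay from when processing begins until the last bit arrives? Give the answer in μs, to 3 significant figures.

L = 125 × 8 = 1000 bits.
Transmission delay = L/R = 1000 / 2500000 = 400 μs.
Propagation delay = d/s = 836 m / 200000000 m/s = 4.18 μs.
Plus processing delay 0.67 ms = 670 μs.
Total = 1070 μs.

1070 μs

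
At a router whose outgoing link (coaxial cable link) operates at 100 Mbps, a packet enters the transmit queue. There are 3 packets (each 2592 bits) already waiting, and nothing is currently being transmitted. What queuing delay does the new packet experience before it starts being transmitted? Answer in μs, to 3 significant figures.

Each queued packet: L/R = 2592/100000000 = 25.92 μs.
3 queued → 77.76 μs.
Queuing delay = 77.8 μs.

77.8 μs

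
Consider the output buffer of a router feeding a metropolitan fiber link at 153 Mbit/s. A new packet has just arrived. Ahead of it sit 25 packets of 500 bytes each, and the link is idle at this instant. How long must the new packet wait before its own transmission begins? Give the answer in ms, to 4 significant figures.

0.6536 ms

Each queued packet: L/R = 4000/153000000 = 0.0261438 ms.
25 queued → 0.653595 ms.
Queuing delay = 0.6536 ms.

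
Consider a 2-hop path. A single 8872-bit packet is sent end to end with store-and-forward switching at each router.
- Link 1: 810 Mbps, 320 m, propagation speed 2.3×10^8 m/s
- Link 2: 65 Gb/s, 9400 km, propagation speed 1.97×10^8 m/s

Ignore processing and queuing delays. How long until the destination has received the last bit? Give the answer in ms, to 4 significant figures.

Transmission delays (L/R per hop): 0.0109531, 0.000136492 ms; sum = 0.0110896 ms.
Propagation delays (d/s per hop): 0.0013913, 47.7157 ms; sum = 47.7171 ms.
End-to-end = 47.73 ms.

47.73 ms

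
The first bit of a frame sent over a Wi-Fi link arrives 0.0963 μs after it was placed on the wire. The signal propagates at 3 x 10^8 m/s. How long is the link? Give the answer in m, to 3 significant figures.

d = s × t_prop = 300000000 × 9.63e-08 = 28.9 m.

28.9 m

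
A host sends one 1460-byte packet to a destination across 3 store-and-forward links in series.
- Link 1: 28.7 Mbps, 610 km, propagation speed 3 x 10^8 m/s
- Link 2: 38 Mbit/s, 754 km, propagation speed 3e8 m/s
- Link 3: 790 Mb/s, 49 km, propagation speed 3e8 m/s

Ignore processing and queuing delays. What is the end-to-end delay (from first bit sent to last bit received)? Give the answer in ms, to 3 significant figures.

5.44 ms

L = 1460 × 8 = 11680 bits.
Transmission delays (L/R per hop): 0.406969, 0.307368, 0.0147848 ms; sum = 0.729122 ms.
Propagation delays (d/s per hop): 2.03333, 2.51333, 0.163333 ms; sum = 4.71 ms.
End-to-end = 5.44 ms.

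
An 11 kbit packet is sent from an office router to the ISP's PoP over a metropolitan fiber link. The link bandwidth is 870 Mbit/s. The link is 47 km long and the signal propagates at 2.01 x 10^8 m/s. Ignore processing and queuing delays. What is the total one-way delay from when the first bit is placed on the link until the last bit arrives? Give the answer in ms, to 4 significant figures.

0.2465 ms

L = 11000 bits.
Transmission delay = L/R = 11000 / 870000000 = 0.0126437 ms.
Propagation delay = d/s = 47000 m / 2.01e+08 m/s = 0.233831 ms.
Total = 0.2465 ms.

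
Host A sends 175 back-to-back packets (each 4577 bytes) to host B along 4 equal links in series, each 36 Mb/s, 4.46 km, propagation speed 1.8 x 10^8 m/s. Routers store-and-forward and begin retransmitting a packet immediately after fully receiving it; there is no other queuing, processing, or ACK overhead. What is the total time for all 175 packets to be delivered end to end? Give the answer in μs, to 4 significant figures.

181100 μs

Per-hop transmission t_tx = L/R = 36616/36000000 = 1017.11 μs.
Per-hop propagation t_prop = 4460/180000000 = 24.7778 μs.
Pipeline fill: first packet needs 4·t_tx to clear all hops; remaining 174 packets each add one t_tx.
Total = (4+175-1)·t_tx + 4·t_prop = 178·1017.11 + 4·24.7778 = 181100 μs.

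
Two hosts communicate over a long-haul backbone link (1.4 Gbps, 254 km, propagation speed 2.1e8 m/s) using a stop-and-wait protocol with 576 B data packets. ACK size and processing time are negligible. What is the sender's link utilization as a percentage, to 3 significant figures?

0.136 %

t_tx = L/R = 4608/1400000000 = 3.29143e-06 s.
t_prop = 254000/210000000 = 0.00120952 s; RTT = 0.00241905 s.
Cycle = t_tx + RTT = 0.00242234 s.
Utilization = t_tx / cycle = 3.29143e-06/0.00242234 = 0.136 %.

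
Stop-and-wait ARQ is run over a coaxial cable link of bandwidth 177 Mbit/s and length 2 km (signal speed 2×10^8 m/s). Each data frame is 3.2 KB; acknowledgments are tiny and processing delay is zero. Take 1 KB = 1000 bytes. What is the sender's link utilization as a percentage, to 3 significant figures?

t_tx = L/R = 25600/177000000 = 0.000144633 s.
t_prop = 2000/200000000 = 1e-05 s; RTT = 2e-05 s.
Cycle = t_tx + RTT = 0.000164633 s.
Utilization = t_tx / cycle = 0.000144633/0.000164633 = 87.9 %.

87.9 %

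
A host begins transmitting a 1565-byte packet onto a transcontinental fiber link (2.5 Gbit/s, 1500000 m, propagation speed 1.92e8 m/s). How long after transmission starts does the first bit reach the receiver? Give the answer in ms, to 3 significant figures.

7.81 ms

First bit experiences only propagation delay: d/s = 1500000/192000000 = 7.81 ms.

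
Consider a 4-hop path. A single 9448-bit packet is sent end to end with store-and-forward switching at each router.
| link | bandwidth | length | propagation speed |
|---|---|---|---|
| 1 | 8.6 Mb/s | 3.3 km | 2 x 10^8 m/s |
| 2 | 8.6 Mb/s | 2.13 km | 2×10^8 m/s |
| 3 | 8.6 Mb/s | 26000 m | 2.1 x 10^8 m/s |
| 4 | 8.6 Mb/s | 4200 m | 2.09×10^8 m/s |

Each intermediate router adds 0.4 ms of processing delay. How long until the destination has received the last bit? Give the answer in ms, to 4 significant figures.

5.765 ms

Transmission delay per hop = L/R = 9448/8600000 = 1.0986 ms; 4 hops → 4.39442 ms.
Propagation delays (d/s per hop): 0.0165, 0.01065, 0.12381, 0.0200957 ms; sum = 0.171055 ms.
Processing at 3 router(s): 3 × 0.4 ms = 1.2 ms.
End-to-end = 5.765 ms.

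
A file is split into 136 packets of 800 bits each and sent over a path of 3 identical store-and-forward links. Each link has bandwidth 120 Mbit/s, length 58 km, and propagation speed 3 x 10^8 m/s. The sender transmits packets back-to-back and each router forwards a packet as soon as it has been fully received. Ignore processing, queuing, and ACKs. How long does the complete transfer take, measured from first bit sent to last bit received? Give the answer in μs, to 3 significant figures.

1500 μs

Per-hop transmission t_tx = L/R = 800/120000000 = 6.66667 μs.
Per-hop propagation t_prop = 58000/300000000 = 193.333 μs.
Pipeline fill: first packet needs 3·t_tx to clear all hops; remaining 135 packets each add one t_tx.
Total = (3+136-1)·t_tx + 3·t_prop = 138·6.66667 + 3·193.333 = 1500 μs.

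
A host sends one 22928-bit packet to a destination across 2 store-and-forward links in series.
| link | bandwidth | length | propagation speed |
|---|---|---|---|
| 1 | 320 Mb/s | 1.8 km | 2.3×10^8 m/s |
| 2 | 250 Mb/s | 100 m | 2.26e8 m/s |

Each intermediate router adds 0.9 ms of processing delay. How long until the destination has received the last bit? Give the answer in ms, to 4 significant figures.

Transmission delays (L/R per hop): 0.07165, 0.091712 ms; sum = 0.163362 ms.
Propagation delays (d/s per hop): 0.00782609, 0.000442478 ms; sum = 0.00826856 ms.
Processing at 1 router(s): 1 × 0.9 ms = 0.9 ms.
End-to-end = 1.072 ms.

1.072 ms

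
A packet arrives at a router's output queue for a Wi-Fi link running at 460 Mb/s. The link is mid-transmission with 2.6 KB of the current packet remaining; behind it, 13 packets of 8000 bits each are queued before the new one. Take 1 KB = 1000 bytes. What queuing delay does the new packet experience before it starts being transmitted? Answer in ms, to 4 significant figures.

0.2713 ms

Each queued packet: L/R = 8000/460000000 = 0.0173913 ms.
13 queued → 0.226087 ms.
Plus remaining 20800 bits of current packet: 0.0452174 ms.
Queuing delay = 0.2713 ms.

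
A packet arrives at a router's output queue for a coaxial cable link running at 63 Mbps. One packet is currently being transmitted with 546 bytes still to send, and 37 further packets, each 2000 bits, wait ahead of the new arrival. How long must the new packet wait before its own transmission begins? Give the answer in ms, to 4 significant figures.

Each queued packet: L/R = 2000/63000000 = 0.031746 ms.
37 queued → 1.1746 ms.
Plus remaining 4368 bits of current packet: 0.0693333 ms.
Queuing delay = 1.244 ms.

1.244 ms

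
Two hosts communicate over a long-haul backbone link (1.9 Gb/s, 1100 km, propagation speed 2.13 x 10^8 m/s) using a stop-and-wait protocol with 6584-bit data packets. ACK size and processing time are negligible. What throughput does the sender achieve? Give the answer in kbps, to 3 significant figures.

637 kbps

t_tx = L/R = 6584/1900000000 = 3.46526e-06 s.
t_prop = 1100000/213000000 = 0.00516432 s; RTT = 0.0103286 s.
Cycle = t_tx + RTT = 0.0103321 s.
Throughput = L / cycle = 6584 / 0.0103321 = 637 kbps.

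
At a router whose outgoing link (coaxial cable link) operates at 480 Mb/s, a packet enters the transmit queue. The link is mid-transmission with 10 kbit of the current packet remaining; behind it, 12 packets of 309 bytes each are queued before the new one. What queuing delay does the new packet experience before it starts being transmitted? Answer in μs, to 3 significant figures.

82.6 μs

Each queued packet: L/R = 2472/480000000 = 5.15 μs.
12 queued → 61.8 μs.
Plus remaining 10000 bits of current packet: 20.8333 μs.
Queuing delay = 82.6 μs.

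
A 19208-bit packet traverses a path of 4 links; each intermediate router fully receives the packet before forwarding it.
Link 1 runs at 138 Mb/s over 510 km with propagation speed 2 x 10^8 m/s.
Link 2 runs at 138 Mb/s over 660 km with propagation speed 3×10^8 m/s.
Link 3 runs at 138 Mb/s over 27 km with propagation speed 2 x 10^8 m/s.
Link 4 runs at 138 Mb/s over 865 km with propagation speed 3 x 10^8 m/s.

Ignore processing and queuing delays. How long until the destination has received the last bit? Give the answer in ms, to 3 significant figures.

8.33 ms

Transmission delay per hop = L/R = 19208/138000000 = 0.139188 ms; 4 hops → 0.556754 ms.
Propagation delays (d/s per hop): 2.55, 2.2, 0.135, 2.88333 ms; sum = 7.76833 ms.
End-to-end = 8.33 ms.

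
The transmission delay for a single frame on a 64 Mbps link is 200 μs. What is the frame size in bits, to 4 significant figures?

L = R × t_tx = 64000000 b/s × 0.0002 s = 12800 bits.

12800 bits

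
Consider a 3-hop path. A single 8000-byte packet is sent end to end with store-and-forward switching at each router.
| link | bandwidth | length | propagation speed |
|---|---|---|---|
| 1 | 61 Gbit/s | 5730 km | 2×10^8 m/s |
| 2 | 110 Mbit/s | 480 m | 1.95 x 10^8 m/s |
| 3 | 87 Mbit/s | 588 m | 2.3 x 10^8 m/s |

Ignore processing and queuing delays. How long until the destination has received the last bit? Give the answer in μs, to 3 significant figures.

L = 8000 × 8 = 64000 bits.
Transmission delays (L/R per hop): 1.04918, 581.818, 735.632 μs; sum = 1318.5 μs.
Propagation delays (d/s per hop): 28650, 2.46154, 2.55652 μs; sum = 28655 μs.
End-to-end = 30000 μs.

30000 μs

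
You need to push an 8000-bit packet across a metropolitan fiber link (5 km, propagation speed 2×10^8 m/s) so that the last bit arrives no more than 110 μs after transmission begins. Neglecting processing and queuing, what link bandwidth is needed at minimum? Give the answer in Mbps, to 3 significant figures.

Propagation delay = 5000 / 200000000 = 25 μs.
Transmission budget = 110 − 25 = 85 μs.
R ≥ L / t_tx = 8000 bits / 8.5e-05 s = 94.1 Mbps.

94.1 Mbps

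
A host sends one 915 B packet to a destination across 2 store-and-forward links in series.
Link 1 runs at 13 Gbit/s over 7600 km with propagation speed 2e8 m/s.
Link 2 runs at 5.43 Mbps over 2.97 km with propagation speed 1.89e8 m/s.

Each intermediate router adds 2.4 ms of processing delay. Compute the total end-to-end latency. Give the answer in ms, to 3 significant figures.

L = 915 × 8 = 7320 bits.
Transmission delays (L/R per hop): 0.000563077, 1.34807 ms; sum = 1.34863 ms.
Propagation delays (d/s per hop): 38, 0.0157143 ms; sum = 38.0157 ms.
Processing at 1 router(s): 1 × 2.4 ms = 2.4 ms.
End-to-end = 41.8 ms.

41.8 ms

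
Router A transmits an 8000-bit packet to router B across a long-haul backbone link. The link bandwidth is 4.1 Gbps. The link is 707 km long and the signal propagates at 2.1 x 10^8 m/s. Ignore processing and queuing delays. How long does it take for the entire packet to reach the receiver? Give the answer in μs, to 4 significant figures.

Transmission delay = L/R = 8000 / 4.1e+09 = 1.95122 μs.
Propagation delay = d/s = 707000 m / 210000000 m/s = 3366.67 μs.
Total = 3369 μs.

3369 μs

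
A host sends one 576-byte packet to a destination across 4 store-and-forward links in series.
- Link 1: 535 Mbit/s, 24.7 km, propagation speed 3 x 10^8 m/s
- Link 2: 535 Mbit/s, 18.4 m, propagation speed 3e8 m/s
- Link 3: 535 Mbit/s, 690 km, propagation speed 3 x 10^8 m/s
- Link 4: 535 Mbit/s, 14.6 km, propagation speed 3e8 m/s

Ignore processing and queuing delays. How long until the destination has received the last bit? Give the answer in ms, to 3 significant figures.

L = 576 × 8 = 4608 bits.
Transmission delay per hop = L/R = 4608/535000000 = 0.00861308 ms; 4 hops → 0.0344523 ms.
Propagation delays (d/s per hop): 0.0823333, 6.13333e-05, 2.3, 0.0486667 ms; sum = 2.43106 ms.
End-to-end = 2.47 ms.

2.47 ms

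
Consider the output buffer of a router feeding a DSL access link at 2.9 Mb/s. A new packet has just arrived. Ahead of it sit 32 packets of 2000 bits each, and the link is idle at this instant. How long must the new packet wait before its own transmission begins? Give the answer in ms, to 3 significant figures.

Each queued packet: L/R = 2000/2900000 = 0.689655 ms.
32 queued → 22.069 ms.
Queuing delay = 22.1 ms.

22.1 ms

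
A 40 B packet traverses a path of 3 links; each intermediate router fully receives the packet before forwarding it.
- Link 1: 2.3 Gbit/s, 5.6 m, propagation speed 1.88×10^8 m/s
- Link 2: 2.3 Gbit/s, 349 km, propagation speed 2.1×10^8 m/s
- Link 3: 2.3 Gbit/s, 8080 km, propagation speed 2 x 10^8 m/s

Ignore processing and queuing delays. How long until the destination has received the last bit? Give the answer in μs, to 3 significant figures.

42100 μs

L = 40 × 8 = 320 bits.
Transmission delay per hop = L/R = 320/2300000000 = 0.13913 μs; 3 hops → 0.417391 μs.
Propagation delays (d/s per hop): 0.0297872, 1661.9, 40400 μs; sum = 42061.9 μs.
End-to-end = 42100 μs.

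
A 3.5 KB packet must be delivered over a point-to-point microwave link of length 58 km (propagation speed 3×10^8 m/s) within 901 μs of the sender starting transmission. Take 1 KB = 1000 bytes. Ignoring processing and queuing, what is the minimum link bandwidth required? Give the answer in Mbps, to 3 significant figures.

39.6 Mbps

L = 28000 bits.
Propagation delay = 58000 / 300000000 = 193.333 μs.
Transmission budget = 901 − 193.333 = 707.667 μs.
R ≥ L / t_tx = 28000 bits / 0.000707667 s = 39.6 Mbps.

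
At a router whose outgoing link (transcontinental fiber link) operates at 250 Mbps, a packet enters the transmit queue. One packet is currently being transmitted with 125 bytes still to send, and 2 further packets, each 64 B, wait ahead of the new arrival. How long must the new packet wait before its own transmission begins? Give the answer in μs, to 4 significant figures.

8.096 μs

Each queued packet: L/R = 512/250000000 = 2.048 μs.
2 queued → 4.096 μs.
Plus remaining 1000 bits of current packet: 4 μs.
Queuing delay = 8.096 μs.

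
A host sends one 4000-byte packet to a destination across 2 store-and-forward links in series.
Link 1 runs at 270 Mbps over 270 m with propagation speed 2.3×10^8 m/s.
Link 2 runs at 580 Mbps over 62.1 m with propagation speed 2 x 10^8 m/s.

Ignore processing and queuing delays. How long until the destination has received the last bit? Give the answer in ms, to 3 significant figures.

L = 4000 × 8 = 32000 bits.
Transmission delays (L/R per hop): 0.118519, 0.0551724 ms; sum = 0.173691 ms.
Propagation delays (d/s per hop): 0.00117391, 0.0003105 ms; sum = 0.00148441 ms.
End-to-end = 0.175 ms.

0.175 ms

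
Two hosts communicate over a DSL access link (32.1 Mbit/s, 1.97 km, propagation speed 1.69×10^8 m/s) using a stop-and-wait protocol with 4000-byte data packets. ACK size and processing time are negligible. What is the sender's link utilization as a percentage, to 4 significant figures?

t_tx = L/R = 32000/32100000 = 0.000996885 s.
t_prop = 1970/169000000 = 1.16568e-05 s; RTT = 2.33136e-05 s.
Cycle = t_tx + RTT = 0.0010202 s.
Utilization = t_tx / cycle = 0.000996885/0.0010202 = 97.71 %.

97.71 %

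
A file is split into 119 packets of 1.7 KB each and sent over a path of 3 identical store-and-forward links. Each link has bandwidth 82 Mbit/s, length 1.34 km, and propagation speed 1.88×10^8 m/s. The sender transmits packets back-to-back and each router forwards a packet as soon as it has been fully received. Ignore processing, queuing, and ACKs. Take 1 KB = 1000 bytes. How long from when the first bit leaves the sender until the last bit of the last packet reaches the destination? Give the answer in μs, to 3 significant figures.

20100 μs

Per-hop transmission t_tx = L/R = 13600/82000000 = 165.854 μs.
Per-hop propagation t_prop = 1340/188000000 = 7.12766 μs.
Pipeline fill: first packet needs 3·t_tx to clear all hops; remaining 118 packets each add one t_tx.
Total = (3+119-1)·t_tx + 3·t_prop = 121·165.854 + 3·7.12766 = 20100 μs.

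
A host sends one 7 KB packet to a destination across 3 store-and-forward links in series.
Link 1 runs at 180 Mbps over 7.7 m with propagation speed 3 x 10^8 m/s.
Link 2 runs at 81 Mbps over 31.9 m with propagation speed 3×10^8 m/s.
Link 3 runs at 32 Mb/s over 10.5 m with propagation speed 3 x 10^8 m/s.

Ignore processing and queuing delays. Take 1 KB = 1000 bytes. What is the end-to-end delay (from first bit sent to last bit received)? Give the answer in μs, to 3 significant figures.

2750 μs

L = 56000 bits.
Transmission delays (L/R per hop): 311.111, 691.358, 1750 μs; sum = 2752.47 μs.
Propagation delays (d/s per hop): 0.0256667, 0.106333, 0.035 μs; sum = 0.167 μs.
End-to-end = 2750 μs.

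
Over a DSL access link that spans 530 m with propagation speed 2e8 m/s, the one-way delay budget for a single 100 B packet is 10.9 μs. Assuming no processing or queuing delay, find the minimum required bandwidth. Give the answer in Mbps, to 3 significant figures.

97.0 Mbps

L = 800 bits.
Propagation delay = 530 / 200000000 = 2.65 μs.
Transmission budget = 10.9 − 2.65 = 8.25 μs.
R ≥ L / t_tx = 800 bits / 8.25e-06 s = 97.0 Mbps.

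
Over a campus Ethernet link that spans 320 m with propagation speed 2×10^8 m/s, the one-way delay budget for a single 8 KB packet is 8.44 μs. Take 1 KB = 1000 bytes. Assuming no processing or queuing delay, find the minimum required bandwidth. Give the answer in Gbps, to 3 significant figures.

L = 64000 bits.
Propagation delay = 320 / 200000000 = 1.6 μs.
Transmission budget = 8.44 − 1.6 = 6.84 μs.
R ≥ L / t_tx = 64000 bits / 6.84e-06 s = 9.36 Gbps.

9.36 Gbps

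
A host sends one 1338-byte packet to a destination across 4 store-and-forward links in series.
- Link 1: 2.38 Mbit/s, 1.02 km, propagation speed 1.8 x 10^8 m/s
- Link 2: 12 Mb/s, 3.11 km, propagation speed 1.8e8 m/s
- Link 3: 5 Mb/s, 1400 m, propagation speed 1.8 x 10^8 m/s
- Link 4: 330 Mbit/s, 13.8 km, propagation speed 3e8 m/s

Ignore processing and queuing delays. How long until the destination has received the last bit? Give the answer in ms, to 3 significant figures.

L = 1338 × 8 = 10704 bits.
Transmission delays (L/R per hop): 4.49748, 0.892, 2.1408, 0.0324364 ms; sum = 7.56272 ms.
Propagation delays (d/s per hop): 0.00566667, 0.0172778, 0.00777778, 0.046 ms; sum = 0.0767222 ms.
End-to-end = 7.64 ms.

7.64 ms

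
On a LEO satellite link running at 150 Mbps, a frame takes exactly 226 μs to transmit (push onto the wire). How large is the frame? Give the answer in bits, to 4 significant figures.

33900 bits

L = R × t_tx = 150000000 b/s × 0.000226 s = 33900 bits.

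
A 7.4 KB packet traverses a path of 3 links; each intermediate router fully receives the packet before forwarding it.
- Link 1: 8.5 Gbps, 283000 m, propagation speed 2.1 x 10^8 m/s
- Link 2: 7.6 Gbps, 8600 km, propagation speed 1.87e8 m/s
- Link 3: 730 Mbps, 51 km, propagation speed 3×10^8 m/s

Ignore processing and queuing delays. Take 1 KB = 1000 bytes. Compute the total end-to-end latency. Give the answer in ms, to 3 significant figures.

L = 59200 bits.
Transmission delays (L/R per hop): 0.00696471, 0.00778947, 0.0810959 ms; sum = 0.0958501 ms.
Propagation delays (d/s per hop): 1.34762, 45.9893, 0.17 ms; sum = 47.5069 ms.
End-to-end = 47.6 ms.

47.6 ms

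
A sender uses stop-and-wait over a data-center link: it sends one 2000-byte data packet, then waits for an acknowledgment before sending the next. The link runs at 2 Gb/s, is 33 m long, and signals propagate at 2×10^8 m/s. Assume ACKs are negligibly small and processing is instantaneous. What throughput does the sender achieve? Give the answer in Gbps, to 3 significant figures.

1.92 Gbps

t_tx = L/R = 16000/2000000000 = 8e-06 s.
t_prop = 33/200000000 = 1.65e-07 s; RTT = 3.3e-07 s.
Cycle = t_tx + RTT = 8.33e-06 s.
Throughput = L / cycle = 16000 / 8.33e-06 = 1.92 Gbps.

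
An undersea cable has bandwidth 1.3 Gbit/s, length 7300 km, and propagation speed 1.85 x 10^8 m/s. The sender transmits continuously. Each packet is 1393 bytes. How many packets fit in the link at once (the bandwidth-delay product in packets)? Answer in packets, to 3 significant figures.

4600 packets

Propagation delay = 7300000 / 185000000 = 0.0394595 s.
BDP = R × t_prop = 1300000000 × 0.0394595 = 51297300 bits.
In packets of 11144 bits: 4600 packets.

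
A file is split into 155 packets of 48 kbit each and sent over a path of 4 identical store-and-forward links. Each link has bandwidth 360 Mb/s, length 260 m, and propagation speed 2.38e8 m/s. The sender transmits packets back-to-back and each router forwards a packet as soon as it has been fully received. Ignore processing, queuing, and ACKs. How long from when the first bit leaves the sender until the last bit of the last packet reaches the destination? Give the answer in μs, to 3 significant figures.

Per-hop transmission t_tx = L/R = 48000/360000000 = 133.333 μs.
Per-hop propagation t_prop = 260/238000000 = 1.09244 μs.
Pipeline fill: first packet needs 4·t_tx to clear all hops; remaining 154 packets each add one t_tx.
Total = (4+155-1)·t_tx + 4·t_prop = 158·133.333 + 4·1.09244 = 21100 μs.

21100 μs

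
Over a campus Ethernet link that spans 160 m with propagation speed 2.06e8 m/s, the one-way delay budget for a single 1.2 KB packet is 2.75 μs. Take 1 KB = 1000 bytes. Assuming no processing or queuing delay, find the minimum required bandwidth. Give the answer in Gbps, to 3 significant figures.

4.86 Gbps

L = 9600 bits.
Propagation delay = 160 / 206000000 = 0.776699 μs.
Transmission budget = 2.75 − 0.776699 = 1.9733 μs.
R ≥ L / t_tx = 9600 bits / 1.9733e-06 s = 4.86 Gbps.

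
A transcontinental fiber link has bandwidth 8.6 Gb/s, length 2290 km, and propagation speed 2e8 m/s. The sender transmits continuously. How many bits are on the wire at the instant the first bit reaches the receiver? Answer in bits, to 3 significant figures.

Propagation delay = 2290000 / 200000000 = 0.01145 s.
BDP = R × t_prop = 8600000000 × 0.01145 = 98470000 bits.

98500000 bits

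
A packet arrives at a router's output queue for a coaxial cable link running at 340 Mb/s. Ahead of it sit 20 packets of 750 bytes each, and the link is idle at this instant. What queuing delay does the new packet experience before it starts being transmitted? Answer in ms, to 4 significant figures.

0.3529 ms

Each queued packet: L/R = 6000/340000000 = 0.0176471 ms.
20 queued → 0.352941 ms.
Queuing delay = 0.3529 ms.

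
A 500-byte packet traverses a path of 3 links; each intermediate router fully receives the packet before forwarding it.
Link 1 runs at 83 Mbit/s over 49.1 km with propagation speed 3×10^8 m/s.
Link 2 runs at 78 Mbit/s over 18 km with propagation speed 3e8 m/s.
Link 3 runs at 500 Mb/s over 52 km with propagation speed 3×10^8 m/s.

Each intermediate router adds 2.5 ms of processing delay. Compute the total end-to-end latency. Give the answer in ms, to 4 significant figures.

L = 500 × 8 = 4000 bits.
Transmission delays (L/R per hop): 0.0481928, 0.0512821, 0.008 ms; sum = 0.107475 ms.
Propagation delays (d/s per hop): 0.163667, 0.06, 0.173333 ms; sum = 0.397 ms.
Processing at 2 router(s): 2 × 2.5 ms = 5 ms.
End-to-end = 5.504 ms.

5.504 ms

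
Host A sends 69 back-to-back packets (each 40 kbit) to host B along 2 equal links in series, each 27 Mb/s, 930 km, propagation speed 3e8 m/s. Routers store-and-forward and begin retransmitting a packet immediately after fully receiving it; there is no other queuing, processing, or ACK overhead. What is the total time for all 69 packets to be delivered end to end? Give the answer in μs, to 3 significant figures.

Per-hop transmission t_tx = L/R = 40000/27000000 = 1481.48 μs.
Per-hop propagation t_prop = 930000/300000000 = 3100 μs.
Pipeline fill: first packet needs 2·t_tx to clear all hops; remaining 68 packets each add one t_tx.
Total = (2+69-1)·t_tx + 2·t_prop = 70·1481.48 + 2·3100 = 110000 μs.

110000 μs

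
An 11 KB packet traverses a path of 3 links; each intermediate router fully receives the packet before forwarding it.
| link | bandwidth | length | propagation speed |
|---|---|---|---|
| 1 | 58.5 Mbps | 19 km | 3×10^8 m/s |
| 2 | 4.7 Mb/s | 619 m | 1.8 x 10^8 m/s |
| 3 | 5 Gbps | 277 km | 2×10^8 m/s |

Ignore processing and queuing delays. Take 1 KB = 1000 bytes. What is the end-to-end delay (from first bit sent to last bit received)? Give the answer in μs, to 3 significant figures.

L = 88000 bits.
Transmission delays (L/R per hop): 1504.27, 18723.4, 17.6 μs; sum = 20245.3 μs.
Propagation delays (d/s per hop): 63.3333, 3.43889, 1385 μs; sum = 1451.77 μs.
End-to-end = 21700 μs.

21700 μs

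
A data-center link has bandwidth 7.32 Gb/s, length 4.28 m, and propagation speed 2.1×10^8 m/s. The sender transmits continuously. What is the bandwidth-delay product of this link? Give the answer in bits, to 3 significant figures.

Propagation delay = 4.28 / 210000000 = 2.0381e-08 s.
BDP = R × t_prop = 7320000000 × 2.0381e-08 = 149.189 bits.

149 bits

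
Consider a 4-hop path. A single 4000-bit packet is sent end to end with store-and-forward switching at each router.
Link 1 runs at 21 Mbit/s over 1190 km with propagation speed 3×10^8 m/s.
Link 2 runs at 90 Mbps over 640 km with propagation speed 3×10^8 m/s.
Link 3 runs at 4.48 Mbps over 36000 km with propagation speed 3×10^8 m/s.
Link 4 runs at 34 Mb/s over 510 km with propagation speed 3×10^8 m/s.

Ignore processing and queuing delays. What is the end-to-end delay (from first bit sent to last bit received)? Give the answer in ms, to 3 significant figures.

Transmission delays (L/R per hop): 0.190476, 0.0444444, 0.892857, 0.117647 ms; sum = 1.24542 ms.
Propagation delays (d/s per hop): 3.96667, 2.13333, 120, 1.7 ms; sum = 127.8 ms.
End-to-end = 129 ms.

129 ms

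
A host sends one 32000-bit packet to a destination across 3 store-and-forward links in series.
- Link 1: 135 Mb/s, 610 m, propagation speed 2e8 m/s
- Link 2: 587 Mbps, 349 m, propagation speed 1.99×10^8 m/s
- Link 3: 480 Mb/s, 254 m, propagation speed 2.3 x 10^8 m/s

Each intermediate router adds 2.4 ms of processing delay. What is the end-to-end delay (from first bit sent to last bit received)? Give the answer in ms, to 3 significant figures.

5.16 ms

Transmission delays (L/R per hop): 0.237037, 0.0545145, 0.0666667 ms; sum = 0.358218 ms.
Propagation delays (d/s per hop): 0.00305, 0.00175377, 0.00110435 ms; sum = 0.00590812 ms.
Processing at 2 router(s): 2 × 2.4 ms = 4.8 ms.
End-to-end = 5.16 ms.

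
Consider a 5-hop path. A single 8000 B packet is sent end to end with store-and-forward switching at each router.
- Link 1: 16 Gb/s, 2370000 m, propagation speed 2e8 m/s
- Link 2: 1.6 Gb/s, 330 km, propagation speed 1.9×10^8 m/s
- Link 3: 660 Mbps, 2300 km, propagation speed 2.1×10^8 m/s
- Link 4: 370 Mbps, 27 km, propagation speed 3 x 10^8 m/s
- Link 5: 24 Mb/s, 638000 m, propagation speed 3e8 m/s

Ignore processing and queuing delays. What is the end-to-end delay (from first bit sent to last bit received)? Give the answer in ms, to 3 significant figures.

L = 8000 × 8 = 64000 bits.
Transmission delays (L/R per hop): 0.004, 0.04, 0.0969697, 0.172973, 2.66667 ms; sum = 2.98061 ms.
Propagation delays (d/s per hop): 11.85, 1.73684, 10.9524, 0.09, 2.12667 ms; sum = 26.7559 ms.
End-to-end = 29.7 ms.

29.7 ms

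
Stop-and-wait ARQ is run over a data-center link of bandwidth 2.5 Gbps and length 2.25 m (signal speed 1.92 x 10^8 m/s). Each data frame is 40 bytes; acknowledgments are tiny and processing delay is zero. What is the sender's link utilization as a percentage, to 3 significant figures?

t_tx = L/R = 320/2500000000 = 1.28e-07 s.
t_prop = 2.25/192000000 = 1.17188e-08 s; RTT = 2.34375e-08 s.
Cycle = t_tx + RTT = 1.51438e-07 s.
Utilization = t_tx / cycle = 1.28e-07/1.51438e-07 = 84.5 %.

84.5 %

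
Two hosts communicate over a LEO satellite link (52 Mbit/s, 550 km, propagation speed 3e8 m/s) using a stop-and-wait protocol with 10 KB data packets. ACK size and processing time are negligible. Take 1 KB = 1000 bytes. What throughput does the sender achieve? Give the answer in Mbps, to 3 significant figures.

15.4 Mbps

t_tx = L/R = 80000/52000000 = 0.00153846 s.
t_prop = 550000/300000000 = 0.00183333 s; RTT = 0.00366667 s.
Cycle = t_tx + RTT = 0.00520513 s.
Throughput = L / cycle = 80000 / 0.00520513 = 15.4 Mbps.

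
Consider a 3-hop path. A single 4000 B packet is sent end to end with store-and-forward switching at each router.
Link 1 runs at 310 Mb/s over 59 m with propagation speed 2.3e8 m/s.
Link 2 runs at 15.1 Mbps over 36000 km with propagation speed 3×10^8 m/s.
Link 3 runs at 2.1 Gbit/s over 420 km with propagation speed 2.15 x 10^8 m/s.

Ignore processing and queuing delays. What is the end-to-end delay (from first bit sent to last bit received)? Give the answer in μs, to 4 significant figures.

124200 μs

L = 4000 × 8 = 32000 bits.
Transmission delays (L/R per hop): 103.226, 2119.21, 15.2381 μs; sum = 2237.67 μs.
Propagation delays (d/s per hop): 0.256522, 120000, 1953.49 μs; sum = 121954 μs.
End-to-end = 124200 μs.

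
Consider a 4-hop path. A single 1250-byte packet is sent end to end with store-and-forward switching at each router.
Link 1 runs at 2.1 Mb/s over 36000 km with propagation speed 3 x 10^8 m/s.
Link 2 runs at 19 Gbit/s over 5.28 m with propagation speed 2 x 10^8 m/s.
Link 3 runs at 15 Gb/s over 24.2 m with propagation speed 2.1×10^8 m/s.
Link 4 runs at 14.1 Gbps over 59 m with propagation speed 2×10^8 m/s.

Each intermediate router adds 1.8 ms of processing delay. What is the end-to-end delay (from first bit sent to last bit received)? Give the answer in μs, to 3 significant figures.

L = 1250 × 8 = 10000 bits.
Transmission delays (L/R per hop): 4761.9, 0.526316, 0.666667, 0.70922 μs; sum = 4763.81 μs.
Propagation delays (d/s per hop): 120000, 0.0264, 0.115238, 0.295 μs; sum = 120000 μs.
Processing at 3 router(s): 3 × 1.8 ms = 5400 μs.
End-to-end = 130000 μs.

130000 μs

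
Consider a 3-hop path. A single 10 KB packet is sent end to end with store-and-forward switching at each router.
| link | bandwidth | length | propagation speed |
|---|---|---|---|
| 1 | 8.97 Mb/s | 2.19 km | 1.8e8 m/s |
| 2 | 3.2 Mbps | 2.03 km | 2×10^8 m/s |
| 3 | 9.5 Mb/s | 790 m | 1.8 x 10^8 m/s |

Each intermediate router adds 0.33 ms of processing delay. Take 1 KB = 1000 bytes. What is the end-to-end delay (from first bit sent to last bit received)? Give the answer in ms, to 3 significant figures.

43.0 ms

L = 80000 bits.
Transmission delays (L/R per hop): 8.91862, 25, 8.42105 ms; sum = 42.3397 ms.
Propagation delays (d/s per hop): 0.0121667, 0.01015, 0.00438889 ms; sum = 0.0267056 ms.
Processing at 2 router(s): 2 × 0.33 ms = 0.66 ms.
End-to-end = 43.0 ms.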